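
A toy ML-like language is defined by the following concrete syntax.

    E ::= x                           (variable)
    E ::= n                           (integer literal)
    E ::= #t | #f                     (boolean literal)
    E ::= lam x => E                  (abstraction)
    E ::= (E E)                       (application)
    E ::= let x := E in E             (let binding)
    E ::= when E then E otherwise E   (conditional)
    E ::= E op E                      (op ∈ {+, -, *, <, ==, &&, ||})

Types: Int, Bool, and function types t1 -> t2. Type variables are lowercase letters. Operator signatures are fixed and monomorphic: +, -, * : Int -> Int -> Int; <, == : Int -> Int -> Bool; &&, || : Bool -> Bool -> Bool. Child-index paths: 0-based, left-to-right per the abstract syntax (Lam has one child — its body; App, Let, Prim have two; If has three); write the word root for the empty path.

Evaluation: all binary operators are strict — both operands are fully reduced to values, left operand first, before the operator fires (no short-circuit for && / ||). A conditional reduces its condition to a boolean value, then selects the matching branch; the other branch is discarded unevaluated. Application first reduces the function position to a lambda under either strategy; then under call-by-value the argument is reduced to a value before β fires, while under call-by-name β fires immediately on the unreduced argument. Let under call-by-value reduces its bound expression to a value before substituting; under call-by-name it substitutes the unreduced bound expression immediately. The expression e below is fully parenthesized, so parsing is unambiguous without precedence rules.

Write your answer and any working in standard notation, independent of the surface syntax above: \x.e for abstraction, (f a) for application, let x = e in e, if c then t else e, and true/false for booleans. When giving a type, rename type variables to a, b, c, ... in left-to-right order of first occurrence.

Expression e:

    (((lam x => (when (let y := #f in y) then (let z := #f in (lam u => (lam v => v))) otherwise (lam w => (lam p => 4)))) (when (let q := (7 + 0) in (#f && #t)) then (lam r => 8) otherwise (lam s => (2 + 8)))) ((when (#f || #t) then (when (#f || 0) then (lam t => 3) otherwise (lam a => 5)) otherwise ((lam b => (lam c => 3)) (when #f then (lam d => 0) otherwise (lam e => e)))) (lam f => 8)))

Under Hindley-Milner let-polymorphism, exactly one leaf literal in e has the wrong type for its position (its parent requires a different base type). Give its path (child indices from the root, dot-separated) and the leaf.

Answer: 1.0.1.0.1 : 0

Derivation:
let y : Bool
y : Bool
  unify Bool ~ Bool
let z : Bool
v : c
\v._ : c -> c
\u._ : b -> c -> c
\p._ : e -> Int
\w._ : d -> e -> Int
  unify b -> c -> c ~ d -> e -> Int
  unify b ~ d
  unify c -> c ~ e -> Int
  unify c ~ e
  unify e ~ Int
\x._ : a -> d -> Int -> Int
  unify Int ~ Int
  unify Int ~ Int
let q : Int
  unify Bool ~ Bool
  unify Bool ~ Bool
  unify Bool ~ Bool
\r._ : f -> Int
  unify Int ~ Int
  unify Int ~ Int
\s._ : g -> Int
  unify f -> Int ~ g -> Int
  unify f ~ g
  unify Int ~ Int
  unify a -> d -> Int -> Int ~ (g -> Int) -> h
  unify a ~ g -> Int
  unify d -> Int -> Int ~ h
_ _ : d -> Int -> Int
  unify Bool ~ Bool
  unify Bool ~ Bool
  unify Bool ~ Bool
  unify Bool ~ Bool
  unify Int ~ Bool
  FAIL: mismatch Int ~ Bool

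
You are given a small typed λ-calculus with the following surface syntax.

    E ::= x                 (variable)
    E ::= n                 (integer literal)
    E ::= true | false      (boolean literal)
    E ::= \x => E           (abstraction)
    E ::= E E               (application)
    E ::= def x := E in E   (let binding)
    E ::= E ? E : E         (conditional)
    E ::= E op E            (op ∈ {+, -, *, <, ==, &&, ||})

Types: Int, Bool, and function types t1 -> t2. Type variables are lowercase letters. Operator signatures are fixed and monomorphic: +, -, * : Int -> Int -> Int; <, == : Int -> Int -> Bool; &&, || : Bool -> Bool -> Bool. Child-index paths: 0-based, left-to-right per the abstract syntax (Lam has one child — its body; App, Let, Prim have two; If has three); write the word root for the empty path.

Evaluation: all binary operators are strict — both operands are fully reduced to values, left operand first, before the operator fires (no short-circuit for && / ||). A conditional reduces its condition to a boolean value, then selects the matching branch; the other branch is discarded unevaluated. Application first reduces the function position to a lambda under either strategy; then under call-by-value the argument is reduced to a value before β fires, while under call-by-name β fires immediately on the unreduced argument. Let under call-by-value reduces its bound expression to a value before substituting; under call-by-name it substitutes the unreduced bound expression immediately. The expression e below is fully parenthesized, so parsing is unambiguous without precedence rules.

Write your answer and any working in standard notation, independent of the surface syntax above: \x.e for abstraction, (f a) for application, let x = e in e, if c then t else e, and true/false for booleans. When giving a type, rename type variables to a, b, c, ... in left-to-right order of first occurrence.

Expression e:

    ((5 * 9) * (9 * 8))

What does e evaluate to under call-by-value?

Answer: 3240

Working:
step 0: ((5 * 9) * (9 * 8))
step 1: [delta@0] (45 * (9 * 8))
step 2: [delta@1] (45 * 72)
step 3: [delta@root] 3240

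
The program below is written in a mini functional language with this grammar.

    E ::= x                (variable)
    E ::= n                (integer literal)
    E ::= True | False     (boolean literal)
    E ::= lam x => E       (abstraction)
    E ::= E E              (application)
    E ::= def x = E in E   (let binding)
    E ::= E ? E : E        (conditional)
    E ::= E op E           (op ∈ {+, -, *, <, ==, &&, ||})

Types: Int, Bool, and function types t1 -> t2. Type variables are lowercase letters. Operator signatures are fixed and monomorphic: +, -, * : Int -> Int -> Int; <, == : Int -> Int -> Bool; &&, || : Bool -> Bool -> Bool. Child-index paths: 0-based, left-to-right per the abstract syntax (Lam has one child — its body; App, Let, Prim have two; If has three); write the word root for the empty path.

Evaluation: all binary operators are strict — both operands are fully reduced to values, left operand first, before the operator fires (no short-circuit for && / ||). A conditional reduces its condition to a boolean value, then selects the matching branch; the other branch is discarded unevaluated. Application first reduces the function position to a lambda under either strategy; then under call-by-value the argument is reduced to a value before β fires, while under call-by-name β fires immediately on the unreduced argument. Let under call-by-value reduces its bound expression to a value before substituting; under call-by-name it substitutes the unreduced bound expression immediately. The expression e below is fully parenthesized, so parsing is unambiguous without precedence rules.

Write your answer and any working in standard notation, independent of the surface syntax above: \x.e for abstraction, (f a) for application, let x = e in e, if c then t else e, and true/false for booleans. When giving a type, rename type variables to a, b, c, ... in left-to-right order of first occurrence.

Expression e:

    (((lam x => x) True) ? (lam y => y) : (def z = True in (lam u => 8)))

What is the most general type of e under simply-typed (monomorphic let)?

Trace:
x : a
\x._ : a -> a
  unify a -> a ~ Bool -> b
  unify a ~ Bool
  unify Bool ~ b
_ _ : Bool
  unify Bool ~ Bool
y : c
\y._ : c -> c
let z : Bool
\u._ : d -> Int
  unify c -> c ~ d -> Int
  unify c ~ d
  unify d ~ Int

Answer: Int -> Int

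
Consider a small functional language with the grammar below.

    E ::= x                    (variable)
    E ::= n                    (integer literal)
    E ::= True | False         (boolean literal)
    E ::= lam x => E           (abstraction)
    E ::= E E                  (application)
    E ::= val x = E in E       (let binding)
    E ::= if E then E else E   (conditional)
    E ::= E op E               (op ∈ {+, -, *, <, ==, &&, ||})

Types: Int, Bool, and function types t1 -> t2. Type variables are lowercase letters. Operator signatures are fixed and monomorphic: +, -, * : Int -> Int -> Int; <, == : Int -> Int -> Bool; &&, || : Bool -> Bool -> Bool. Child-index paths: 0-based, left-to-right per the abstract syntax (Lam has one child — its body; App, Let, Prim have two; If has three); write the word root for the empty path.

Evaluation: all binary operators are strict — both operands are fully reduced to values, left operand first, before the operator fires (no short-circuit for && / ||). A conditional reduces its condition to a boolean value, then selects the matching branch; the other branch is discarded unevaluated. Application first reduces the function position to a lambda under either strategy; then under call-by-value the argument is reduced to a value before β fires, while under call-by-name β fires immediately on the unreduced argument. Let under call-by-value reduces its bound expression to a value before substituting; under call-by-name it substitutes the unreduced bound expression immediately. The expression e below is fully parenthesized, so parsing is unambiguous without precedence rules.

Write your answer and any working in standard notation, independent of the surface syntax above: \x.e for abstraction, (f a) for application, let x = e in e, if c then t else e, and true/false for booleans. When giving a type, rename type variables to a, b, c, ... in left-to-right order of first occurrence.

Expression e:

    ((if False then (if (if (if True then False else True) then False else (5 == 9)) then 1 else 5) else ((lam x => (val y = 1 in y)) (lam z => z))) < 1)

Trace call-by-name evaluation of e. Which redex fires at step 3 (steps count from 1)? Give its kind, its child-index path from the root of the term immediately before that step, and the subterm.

Trace:
step 0: ((if false then (if (if (if true then false else true) then false else (5 == 9)) then 1 else 5) else ((\x.(let y = 1 in y)) (\z.z))) < 1)
step 1: [if@0] (((\x.(let y = 1 in y)) (\z.z)) < 1)
step 2: [beta@0] ((let y = 1 in y) < 1)
step 3: [let@0] (1 < 1)

Answer: let at 0 : (let y = 1 in y)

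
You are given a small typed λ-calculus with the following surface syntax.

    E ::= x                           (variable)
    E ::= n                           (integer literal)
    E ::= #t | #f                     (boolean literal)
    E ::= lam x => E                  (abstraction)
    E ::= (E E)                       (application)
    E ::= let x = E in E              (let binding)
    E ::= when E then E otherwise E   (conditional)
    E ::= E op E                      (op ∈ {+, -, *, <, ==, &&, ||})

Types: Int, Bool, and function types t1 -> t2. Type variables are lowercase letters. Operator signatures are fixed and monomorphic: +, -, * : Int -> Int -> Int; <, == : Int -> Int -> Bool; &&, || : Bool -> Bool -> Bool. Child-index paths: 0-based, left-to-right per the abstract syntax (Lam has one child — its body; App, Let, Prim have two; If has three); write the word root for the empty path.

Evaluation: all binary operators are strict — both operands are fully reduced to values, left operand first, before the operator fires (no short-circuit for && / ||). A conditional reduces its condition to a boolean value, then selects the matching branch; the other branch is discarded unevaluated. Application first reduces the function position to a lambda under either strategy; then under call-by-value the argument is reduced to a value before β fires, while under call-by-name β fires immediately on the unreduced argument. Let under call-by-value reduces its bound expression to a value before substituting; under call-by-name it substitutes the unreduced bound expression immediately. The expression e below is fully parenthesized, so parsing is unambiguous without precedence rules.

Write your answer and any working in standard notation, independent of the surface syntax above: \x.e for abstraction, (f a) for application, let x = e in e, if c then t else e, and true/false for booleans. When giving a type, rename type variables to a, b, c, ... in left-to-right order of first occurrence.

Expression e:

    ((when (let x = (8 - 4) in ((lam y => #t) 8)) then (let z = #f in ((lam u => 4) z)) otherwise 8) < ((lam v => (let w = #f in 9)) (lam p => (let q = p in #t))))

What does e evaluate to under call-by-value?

Derivation:
step 0: ((if (let x = (8 - 4) in ((\y.true) 8)) then (let z = false in ((\u.4) z)) else 8) < ((\v.(let w = false in 9)) (\p.(let q = p in true))))
step 1: [delta@0.0.0] ((if (let x = 4 in ((\y.true) 8)) then (let z = false in ((\u.4) z)) else 8) < ((\v.(let w = false in 9)) (\p.(let q = p in true))))
step 2: [let@0.0] ((if ((\y.true) 8) then (let z = false in ((\u.4) z)) else 8) < ((\v.(let w = false in 9)) (\p.(let q = p in true))))
step 3: [beta@0.0] ((if true then (let z = false in ((\u.4) z)) else 8) < ((\v.(let w = false in 9)) (\p.(let q = p in true))))
step 4: [if@0] ((let z = false in ((\u.4) z)) < ((\v.(let w = false in 9)) (\p.(let q = p in true))))
step 5: [let@0] (((\u.4) false) < ((\v.(let w = false in 9)) (\p.(let q = p in true))))
step 6: [beta@0] (4 < ((\v.(let w = false in 9)) (\p.(let q = p in true))))
step 7: [beta@1] (4 < (let w = false in 9))
step 8: [let@1] (4 < 9)
step 9: [delta@root] true

Answer: true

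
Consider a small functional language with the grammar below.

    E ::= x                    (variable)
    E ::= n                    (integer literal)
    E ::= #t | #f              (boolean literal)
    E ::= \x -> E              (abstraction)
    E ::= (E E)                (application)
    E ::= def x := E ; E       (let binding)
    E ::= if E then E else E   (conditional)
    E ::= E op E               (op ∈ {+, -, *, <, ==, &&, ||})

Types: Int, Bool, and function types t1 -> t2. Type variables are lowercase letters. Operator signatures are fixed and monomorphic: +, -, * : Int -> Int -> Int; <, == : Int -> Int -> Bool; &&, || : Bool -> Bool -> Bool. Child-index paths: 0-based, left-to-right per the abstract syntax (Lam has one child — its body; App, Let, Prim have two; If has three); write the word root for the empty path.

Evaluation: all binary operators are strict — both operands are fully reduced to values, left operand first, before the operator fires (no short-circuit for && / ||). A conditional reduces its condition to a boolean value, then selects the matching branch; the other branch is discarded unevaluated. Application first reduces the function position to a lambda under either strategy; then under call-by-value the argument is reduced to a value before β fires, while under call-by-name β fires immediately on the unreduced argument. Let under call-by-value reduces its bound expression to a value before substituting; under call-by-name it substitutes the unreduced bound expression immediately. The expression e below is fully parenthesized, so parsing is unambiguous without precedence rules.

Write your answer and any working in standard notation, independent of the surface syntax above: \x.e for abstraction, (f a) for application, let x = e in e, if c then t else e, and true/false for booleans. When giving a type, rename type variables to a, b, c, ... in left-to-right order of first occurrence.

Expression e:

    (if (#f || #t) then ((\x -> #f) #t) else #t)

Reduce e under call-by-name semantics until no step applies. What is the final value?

Derivation:
step 0: (if (false || true) then ((\x.false) true) else true)
step 1: [delta@0] (if true then ((\x.false) true) else true)
step 2: [if@root] ((\x.false) true)
step 3: [beta@root] false

Answer: false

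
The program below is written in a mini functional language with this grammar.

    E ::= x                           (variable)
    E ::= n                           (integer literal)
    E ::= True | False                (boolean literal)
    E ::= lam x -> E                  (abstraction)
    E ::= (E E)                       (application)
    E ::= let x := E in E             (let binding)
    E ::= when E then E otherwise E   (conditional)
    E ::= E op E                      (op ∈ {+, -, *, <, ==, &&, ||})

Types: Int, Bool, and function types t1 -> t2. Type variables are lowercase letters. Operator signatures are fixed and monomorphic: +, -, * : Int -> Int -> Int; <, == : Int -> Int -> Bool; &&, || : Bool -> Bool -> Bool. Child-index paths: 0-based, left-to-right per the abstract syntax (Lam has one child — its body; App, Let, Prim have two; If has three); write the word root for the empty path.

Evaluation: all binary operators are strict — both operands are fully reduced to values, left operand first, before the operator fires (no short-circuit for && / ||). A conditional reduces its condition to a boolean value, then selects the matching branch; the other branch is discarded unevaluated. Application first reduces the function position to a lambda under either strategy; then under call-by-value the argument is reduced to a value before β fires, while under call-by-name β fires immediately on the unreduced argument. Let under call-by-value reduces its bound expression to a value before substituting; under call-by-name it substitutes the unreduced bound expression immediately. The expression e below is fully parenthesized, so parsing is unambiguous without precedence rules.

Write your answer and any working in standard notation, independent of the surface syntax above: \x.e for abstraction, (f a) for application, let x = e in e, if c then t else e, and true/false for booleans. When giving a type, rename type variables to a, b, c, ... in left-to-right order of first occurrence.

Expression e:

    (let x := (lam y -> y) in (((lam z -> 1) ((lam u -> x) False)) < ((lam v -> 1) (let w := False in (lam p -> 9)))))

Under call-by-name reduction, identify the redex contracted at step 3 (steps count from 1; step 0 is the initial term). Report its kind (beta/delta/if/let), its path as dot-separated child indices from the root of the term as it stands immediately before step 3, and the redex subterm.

Answer: beta at 1 : ((\v.1) (let w = false in (\p.9)))

Trace:
step 0: (let x = (\y.y) in (((\z.1) ((\u.x) false)) < ((\v.1) (let w = false in (\p.9)))))
step 1: [let@root] (((\z.1) ((\u.(\y.y)) false)) < ((\v.1) (let w = false in (\p.9))))
step 2: [beta@0] (1 < ((\v.1) (let w = false in (\p.9))))
step 3: [beta@1] (1 < 1)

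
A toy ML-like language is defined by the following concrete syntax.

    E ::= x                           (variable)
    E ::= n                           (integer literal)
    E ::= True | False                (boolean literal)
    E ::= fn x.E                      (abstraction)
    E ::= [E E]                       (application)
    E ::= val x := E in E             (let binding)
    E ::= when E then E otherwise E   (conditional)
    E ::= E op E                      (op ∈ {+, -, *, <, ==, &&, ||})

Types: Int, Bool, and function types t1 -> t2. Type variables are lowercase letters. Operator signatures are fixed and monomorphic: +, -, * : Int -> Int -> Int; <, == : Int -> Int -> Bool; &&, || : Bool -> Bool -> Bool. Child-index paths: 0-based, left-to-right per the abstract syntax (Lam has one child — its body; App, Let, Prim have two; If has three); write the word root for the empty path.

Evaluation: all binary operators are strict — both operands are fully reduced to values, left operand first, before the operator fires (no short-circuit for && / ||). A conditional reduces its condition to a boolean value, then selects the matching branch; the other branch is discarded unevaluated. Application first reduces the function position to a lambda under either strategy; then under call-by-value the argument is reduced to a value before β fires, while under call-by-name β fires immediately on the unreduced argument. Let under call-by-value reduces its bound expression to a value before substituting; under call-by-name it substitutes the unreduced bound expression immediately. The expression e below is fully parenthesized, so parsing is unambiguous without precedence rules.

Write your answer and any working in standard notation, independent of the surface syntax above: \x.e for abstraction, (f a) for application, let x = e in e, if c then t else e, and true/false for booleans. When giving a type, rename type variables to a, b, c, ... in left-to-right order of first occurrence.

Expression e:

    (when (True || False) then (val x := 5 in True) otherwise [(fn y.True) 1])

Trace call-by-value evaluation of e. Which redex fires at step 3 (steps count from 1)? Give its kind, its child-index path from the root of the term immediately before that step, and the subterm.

Answer: let at root : (let x = 5 in true)

Working:
step 0: (if (true || false) then (let x = 5 in true) else ((\y.true) 1))
step 1: [delta@0] (if true then (let x = 5 in true) else ((\y.true) 1))
step 2: [if@root] (let x = 5 in true)
step 3: [let@root] true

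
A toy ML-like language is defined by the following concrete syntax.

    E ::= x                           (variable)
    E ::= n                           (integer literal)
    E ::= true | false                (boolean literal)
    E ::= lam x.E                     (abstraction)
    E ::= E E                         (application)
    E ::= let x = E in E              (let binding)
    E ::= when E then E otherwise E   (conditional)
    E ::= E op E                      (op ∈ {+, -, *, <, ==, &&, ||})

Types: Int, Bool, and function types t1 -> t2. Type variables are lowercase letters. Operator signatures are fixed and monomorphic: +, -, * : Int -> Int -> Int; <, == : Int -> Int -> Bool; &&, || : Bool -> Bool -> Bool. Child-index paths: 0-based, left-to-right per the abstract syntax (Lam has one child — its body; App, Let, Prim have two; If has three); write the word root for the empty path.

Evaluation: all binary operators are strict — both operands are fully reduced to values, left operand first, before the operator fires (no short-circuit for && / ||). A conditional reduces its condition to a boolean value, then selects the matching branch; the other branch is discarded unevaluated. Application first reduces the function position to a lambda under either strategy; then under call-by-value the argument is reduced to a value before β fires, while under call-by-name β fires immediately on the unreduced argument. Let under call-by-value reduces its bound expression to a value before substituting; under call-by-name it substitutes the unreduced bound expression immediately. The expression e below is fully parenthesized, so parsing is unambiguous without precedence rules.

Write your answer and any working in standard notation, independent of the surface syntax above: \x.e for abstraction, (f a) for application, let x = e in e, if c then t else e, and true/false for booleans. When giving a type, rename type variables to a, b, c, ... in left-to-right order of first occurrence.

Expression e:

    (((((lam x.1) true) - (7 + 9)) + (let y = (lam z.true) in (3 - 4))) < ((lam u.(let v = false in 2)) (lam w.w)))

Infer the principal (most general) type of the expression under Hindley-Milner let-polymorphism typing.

Answer: Bool

Trace:
\x._ : a -> Int
  unify a -> Int ~ Bool -> b
  unify a ~ Bool
  unify Int ~ b
_ _ : Int
  unify Int ~ Int
  unify Int ~ Int
  unify Int ~ Int
  unify Int ~ Int
  unify Int ~ Int
\z._ : c -> Bool
let y : forall. c -> Bool
  unify Int ~ Int
  unify Int ~ Int
  unify Int ~ Int
  unify Int ~ Int
let v : Bool
\u._ : d -> Int
w : e
\w._ : e -> e
  unify d -> Int ~ (e -> e) -> f
  unify d ~ e -> e
  unify Int ~ f
_ _ : Int
  unify Int ~ Int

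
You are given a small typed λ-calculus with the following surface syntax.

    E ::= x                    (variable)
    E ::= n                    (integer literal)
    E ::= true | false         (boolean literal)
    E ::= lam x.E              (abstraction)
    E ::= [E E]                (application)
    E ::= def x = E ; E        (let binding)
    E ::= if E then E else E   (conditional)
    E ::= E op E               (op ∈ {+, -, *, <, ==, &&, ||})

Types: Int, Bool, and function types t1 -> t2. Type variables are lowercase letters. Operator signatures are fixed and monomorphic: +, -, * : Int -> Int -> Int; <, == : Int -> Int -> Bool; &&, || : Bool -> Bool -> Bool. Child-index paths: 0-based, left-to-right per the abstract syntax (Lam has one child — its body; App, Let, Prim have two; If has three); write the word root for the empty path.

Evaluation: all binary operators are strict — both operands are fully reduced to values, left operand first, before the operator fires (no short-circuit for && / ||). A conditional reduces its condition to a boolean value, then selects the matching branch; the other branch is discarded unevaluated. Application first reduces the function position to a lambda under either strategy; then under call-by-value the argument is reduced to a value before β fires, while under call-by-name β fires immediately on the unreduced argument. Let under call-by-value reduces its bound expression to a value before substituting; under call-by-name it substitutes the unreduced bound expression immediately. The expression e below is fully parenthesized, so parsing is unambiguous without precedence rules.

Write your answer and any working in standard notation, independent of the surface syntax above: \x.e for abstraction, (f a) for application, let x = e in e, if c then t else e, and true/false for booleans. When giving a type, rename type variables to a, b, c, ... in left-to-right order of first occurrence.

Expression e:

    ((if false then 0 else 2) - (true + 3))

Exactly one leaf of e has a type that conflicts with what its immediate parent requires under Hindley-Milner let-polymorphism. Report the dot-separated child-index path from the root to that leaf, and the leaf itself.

Answer: 1.0 : true

Working:
  unify Bool ~ Bool
  unify Int ~ Int
  unify Int ~ Int
  unify Bool ~ Int
  FAIL: mismatch Bool ~ Int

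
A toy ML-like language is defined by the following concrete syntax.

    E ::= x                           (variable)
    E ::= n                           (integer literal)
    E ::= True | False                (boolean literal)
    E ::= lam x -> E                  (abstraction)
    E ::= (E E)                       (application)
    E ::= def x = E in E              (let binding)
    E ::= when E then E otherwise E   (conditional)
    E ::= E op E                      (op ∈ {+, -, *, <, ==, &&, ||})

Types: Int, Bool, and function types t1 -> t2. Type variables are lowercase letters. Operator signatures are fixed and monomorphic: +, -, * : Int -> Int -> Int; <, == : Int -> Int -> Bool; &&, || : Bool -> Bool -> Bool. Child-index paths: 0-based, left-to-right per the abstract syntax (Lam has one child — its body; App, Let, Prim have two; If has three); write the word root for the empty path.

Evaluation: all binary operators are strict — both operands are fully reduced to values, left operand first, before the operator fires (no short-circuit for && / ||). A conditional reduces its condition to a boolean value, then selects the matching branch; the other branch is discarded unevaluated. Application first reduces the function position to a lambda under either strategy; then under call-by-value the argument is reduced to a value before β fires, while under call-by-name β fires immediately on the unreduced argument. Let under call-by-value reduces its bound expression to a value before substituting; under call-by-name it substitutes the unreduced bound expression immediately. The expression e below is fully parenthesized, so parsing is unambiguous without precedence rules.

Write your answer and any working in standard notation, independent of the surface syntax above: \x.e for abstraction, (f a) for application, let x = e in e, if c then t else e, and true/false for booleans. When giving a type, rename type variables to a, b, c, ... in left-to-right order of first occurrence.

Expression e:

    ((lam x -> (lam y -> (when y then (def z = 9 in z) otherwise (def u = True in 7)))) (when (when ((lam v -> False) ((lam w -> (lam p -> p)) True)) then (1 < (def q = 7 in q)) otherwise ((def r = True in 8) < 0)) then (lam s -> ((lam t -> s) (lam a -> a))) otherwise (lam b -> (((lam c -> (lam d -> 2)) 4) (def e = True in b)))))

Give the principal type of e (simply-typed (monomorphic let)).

Derivation:
y : b
  unify b ~ Bool
let z : Int
z : Int
let u : Bool
  unify Int ~ Int
\y._ : Bool -> Int
\x._ : a -> Bool -> Int
\v._ : c -> Bool
p : e
\p._ : e -> e
\w._ : d -> e -> e
  unify d -> e -> e ~ Bool -> f
  unify d ~ Bool
  unify e -> e ~ f
_ _ : e -> e
  unify c -> Bool ~ (e -> e) -> g
  unify c ~ e -> e
  unify Bool ~ g
_ _ : Bool
  unify Bool ~ Bool
  unify Int ~ Int
let q : Int
q : Int
  unify Int ~ Int
let r : Bool
  unify Int ~ Int
  unify Int ~ Int
  unify Bool ~ Bool
  unify Bool ~ Bool
s : h
\t._ : i -> h
a : j
\a._ : j -> j
  unify i -> h ~ (j -> j) -> k
  unify i ~ j -> j
  unify h ~ k
_ _ : k
\s._ : k -> k
\d._ : n -> Int
\c._ : m -> n -> Int
  unify m -> n -> Int ~ Int -> o
  unify m ~ Int
  unify n -> Int ~ o
_ _ : n -> Int
let e : Bool
b : l
  unify n -> Int ~ l -> p
  unify n ~ l
  unify Int ~ p
_ _ : Int
\b._ : l -> Int
  unify k -> k ~ l -> Int
  unify k ~ l
  unify l ~ Int
  unify a -> Bool -> Int ~ (Int -> Int) -> q
  unify a ~ Int -> Int
  unify Bool -> Int ~ q
_ _ : Bool -> Int

Answer: Bool -> Int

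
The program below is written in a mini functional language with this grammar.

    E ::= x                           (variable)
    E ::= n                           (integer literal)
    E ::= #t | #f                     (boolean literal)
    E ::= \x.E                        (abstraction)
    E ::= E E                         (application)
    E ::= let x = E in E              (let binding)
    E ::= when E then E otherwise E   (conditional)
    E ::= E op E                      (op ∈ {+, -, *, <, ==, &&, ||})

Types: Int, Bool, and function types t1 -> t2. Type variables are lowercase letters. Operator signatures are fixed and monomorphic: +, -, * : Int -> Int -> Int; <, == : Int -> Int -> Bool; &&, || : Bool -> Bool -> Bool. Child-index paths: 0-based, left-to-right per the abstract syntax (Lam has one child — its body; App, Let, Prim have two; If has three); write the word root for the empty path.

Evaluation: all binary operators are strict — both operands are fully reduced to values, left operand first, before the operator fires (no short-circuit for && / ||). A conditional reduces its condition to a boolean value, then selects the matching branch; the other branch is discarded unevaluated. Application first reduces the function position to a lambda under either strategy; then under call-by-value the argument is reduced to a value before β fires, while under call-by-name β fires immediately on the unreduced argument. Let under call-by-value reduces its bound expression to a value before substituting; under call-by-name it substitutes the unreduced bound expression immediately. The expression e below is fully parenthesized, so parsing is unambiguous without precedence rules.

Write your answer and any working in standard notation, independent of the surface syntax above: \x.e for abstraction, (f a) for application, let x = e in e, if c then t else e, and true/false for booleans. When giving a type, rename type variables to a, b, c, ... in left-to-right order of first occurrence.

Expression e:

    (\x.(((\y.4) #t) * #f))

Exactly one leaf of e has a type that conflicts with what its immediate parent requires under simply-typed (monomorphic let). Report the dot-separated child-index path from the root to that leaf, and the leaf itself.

Answer: 0.1 : false

Derivation:
\y._ : b -> Int
  unify b -> Int ~ Bool -> c
  unify b ~ Bool
  unify Int ~ c
_ _ : Int
  unify Int ~ Int
  unify Bool ~ Int
  FAIL: mismatch Bool ~ Int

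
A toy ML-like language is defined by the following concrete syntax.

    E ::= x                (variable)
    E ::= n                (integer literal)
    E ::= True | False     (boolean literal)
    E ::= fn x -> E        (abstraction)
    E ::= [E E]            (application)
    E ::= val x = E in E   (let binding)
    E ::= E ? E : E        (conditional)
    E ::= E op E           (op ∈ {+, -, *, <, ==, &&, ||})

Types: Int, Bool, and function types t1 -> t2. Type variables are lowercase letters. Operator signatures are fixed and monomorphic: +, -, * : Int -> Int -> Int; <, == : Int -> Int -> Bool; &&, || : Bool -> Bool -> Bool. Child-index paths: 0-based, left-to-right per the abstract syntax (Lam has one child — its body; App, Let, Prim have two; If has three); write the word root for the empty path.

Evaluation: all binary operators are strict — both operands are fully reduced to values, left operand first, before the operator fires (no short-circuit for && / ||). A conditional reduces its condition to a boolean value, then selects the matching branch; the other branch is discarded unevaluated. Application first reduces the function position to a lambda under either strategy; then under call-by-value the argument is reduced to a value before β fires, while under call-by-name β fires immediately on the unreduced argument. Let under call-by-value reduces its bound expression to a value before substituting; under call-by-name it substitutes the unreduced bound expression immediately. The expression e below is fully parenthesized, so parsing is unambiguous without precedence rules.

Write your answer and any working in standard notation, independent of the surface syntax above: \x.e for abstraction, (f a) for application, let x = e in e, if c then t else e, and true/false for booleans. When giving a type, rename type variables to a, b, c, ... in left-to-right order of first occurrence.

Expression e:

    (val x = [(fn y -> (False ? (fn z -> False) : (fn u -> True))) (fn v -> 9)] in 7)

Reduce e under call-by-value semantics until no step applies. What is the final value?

Trace:
step 0: (let x = ((\y.(if false then (\z.false) else (\u.true))) (\v.9)) in 7)
step 1: [beta@0] (let x = (if false then (\z.false) else (\u.true)) in 7)
step 2: [if@0] (let x = (\u.true) in 7)
step 3: [let@root] 7

Answer: 7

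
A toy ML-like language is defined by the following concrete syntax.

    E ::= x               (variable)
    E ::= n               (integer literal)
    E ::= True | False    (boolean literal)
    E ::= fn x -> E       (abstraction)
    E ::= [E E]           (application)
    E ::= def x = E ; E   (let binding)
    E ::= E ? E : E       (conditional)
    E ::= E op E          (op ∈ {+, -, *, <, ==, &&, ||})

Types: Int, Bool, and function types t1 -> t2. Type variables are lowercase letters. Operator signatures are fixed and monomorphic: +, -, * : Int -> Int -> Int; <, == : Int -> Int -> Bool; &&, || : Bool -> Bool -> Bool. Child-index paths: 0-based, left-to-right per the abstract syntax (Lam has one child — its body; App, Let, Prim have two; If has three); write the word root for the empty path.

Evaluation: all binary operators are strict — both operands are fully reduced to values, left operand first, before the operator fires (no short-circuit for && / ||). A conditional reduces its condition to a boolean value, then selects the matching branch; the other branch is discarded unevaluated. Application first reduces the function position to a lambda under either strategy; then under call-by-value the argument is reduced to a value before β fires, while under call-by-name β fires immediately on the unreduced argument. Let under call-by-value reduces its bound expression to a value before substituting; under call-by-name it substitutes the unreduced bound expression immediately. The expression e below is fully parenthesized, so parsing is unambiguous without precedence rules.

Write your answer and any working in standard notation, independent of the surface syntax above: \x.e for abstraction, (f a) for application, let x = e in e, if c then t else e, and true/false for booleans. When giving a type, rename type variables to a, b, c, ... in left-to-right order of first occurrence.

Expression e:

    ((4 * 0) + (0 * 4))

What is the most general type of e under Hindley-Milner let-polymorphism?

Answer: Int

Derivation:
  unify Int ~ Int
  unify Int ~ Int
  unify Int ~ Int
  unify Int ~ Int
  unify Int ~ Int
  unify Int ~ Int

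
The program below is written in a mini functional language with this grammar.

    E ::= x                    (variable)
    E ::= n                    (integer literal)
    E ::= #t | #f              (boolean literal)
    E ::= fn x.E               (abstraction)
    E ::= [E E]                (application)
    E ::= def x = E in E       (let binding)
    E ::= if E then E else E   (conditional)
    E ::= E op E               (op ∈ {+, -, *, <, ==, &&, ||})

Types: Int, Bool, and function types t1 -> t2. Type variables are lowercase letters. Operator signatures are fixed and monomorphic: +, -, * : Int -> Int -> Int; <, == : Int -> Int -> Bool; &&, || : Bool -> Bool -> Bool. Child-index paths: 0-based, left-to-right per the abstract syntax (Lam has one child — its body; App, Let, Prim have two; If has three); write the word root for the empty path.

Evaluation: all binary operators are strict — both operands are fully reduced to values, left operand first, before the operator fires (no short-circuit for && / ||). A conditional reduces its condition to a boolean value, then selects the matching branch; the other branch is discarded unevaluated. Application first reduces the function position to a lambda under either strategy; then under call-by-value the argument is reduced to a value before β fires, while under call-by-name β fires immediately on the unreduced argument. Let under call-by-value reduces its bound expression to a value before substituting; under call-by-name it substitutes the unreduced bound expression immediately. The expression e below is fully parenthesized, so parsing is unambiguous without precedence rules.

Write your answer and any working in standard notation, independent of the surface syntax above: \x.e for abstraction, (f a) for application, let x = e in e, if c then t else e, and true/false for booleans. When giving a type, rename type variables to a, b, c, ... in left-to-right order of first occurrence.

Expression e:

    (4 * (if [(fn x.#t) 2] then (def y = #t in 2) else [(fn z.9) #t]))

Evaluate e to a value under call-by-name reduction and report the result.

Working:
step 0: (4 * (if ((\x.true) 2) then (let y = true in 2) else ((\z.9) true)))
step 1: [beta@1.0] (4 * (if true then (let y = true in 2) else ((\z.9) true)))
step 2: [if@1] (4 * (let y = true in 2))
step 3: [let@1] (4 * 2)
step 4: [delta@root] 8

Answer: 8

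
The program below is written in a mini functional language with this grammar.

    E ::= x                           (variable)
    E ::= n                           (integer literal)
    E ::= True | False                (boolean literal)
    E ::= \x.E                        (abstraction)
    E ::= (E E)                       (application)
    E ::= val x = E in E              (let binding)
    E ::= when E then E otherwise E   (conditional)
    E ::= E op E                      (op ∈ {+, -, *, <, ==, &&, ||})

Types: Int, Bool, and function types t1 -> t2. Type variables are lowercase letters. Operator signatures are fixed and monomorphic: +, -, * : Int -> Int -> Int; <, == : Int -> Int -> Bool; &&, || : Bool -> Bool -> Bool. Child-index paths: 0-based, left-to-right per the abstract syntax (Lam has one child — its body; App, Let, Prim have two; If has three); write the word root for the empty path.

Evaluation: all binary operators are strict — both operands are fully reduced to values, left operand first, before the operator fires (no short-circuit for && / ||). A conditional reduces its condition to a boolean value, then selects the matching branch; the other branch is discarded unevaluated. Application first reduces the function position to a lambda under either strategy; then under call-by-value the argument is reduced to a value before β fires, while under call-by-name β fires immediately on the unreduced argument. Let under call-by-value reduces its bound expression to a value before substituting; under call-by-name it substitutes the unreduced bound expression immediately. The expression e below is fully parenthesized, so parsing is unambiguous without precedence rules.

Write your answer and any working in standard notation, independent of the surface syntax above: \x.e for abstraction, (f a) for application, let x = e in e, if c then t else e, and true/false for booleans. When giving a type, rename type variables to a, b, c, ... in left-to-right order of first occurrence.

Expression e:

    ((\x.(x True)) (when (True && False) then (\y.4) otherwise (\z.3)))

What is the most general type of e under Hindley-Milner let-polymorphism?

Answer: Int

Trace:
x : a
  unify a ~ Bool -> b
_ _ : b
\x._ : (Bool -> b) -> b
  unify Bool ~ Bool
  unify Bool ~ Bool
  unify Bool ~ Bool
\y._ : c -> Int
\z._ : d -> Int
  unify c -> Int ~ d -> Int
  unify c ~ d
  unify Int ~ Int
  unify (Bool -> b) -> b ~ (d -> Int) -> e
  unify Bool -> b ~ d -> Int
  unify Bool ~ d
  unify b ~ Int
  unify Int ~ e
_ _ : Int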